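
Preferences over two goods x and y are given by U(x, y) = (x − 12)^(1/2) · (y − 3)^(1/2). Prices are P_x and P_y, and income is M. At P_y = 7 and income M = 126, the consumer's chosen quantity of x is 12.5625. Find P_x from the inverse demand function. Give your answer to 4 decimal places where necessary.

P_x = 8

This is Cobb-Douglas in (x−12, y−3): tangency gives 0.5·P_y·(y−3) = 0.5·P_x·(x−12).
Substituting into the budget: x* = 12 + 0.5·(M − 12·P_x − 3·P_y)/P_x, and y* = 3 + 0.5·(…)/P_y.
Set x* = 12.5625 in the demand function and solve for P_x: P_x = 8.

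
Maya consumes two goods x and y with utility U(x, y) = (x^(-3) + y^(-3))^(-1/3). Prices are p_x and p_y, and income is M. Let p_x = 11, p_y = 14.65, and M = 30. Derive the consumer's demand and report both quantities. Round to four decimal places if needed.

MRS = MU_x/MU_y = (y/x)^(4). Set equal to p_x/p_y.
Solve for the ratio: y/x = [p_x/p_y]^(0.25).
With the ratio pinned down, the budget gives x* = M/(p_x + p_y·(y/x)) and y* = (y/x)·x*.
Numerically y/x = 0.930869, so x* = 30/(11 + 14.65·0.930869) = 1.2177 and y* = 0.930869·1.2177 = 1.1335.

x* = 1.2177, y* = 1.1335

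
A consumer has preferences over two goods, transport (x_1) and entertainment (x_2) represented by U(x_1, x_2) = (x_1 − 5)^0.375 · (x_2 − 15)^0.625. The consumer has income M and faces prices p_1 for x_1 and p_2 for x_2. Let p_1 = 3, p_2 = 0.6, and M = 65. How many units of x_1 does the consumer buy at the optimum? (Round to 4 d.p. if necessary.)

x_1* = 10.125

MRS = (3/5)·(x_2−15)/(x_1−5). Tangency with p_1/p_2 gives x_2−15 = (5/3)·(p_1/p_2)·(x_1−5).
Substituting into the budget: x_1* = 5 + 0.375·(M − 5·p_1 − 15·p_2)/p_1, and x_2* = 15 + 0.625·(…)/p_2.
Discretionary income = 65 − 5·3 − 15·0.6 = 41; x_1* = 5 + 0.375·41/3 = 10.125.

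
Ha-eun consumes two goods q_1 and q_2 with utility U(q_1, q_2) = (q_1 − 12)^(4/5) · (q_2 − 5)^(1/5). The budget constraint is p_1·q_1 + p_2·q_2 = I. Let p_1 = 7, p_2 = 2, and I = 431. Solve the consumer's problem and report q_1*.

This is Cobb-Douglas in (q_1−12, q_2−5): tangency gives 0.8·p_2·(q_2−5) = 0.2·p_1·(q_1−12).
After buying the subsistence bundle (12, 5), a share 0.8 of the remaining income goes to q_1: q_1* = 12 + 0.8·(I − 12p_1 − 5p_2)/p_1.
Discretionary income = 431 − 12·7 − 5·2 = 337; q_1* = 12 + 0.8·337/7 = 50.5143.

q_1* = 50.5143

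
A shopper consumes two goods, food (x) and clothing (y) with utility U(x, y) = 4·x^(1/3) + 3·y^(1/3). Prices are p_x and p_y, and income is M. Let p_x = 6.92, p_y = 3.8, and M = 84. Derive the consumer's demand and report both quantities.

MU_x ∝ 4·x^(-2/3), MU_y ∝ 3·y^(-2/3), so MRS = (4/3)·(y/x)^(2/3) = p_x/p_y.
Solve for the ratio: y/x = [(3/4)·p_x/p_y]^(1.5).
With the ratio pinned down, the budget gives x* = M/(p_x + p_y·(y/x)) and y* = (y/x)·x*.
Numerically y/x = 1.596157, so x* = 84/(6.92 + 3.8·1.596157) = 6.4688 and y* = 1.596157·6.4688 = 10.3252.

x* = 6.4688, y* = 10.3252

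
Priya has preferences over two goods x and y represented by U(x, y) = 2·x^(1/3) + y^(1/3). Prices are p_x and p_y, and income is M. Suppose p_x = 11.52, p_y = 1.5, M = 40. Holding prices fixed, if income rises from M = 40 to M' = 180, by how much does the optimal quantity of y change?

MU_x ∝ 2·x^(-2/3), MU_y ∝ y^(-2/3), so MRS = 2·(y/x)^(2/3) = p_x/p_y.
Hence y/x = ((1/2)·p_x/p_y)^(1/(2/3)), i.e. raised to the 1.5 power.
Substitute y = (y/x)·x into the budget: x* = M/(p_x + p_y·(y/x)).
Numerically y/x = 7.524832, so x* = 40/(11.52 + 1.5·7.524832) = 1.7538 and y* = 7.524832·1.7538 = 13.1973.
At M' = 180: y* = 59.3877. Change: 59.3877 − 13.1973 = 46.1904.

Δy* = 46.1904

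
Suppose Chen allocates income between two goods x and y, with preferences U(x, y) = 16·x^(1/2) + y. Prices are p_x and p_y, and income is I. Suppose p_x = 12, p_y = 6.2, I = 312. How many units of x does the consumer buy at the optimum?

Set MRS = p_x/p_y: 8·x^(−1/2) = p_x/p_y.
Thus x* = (8·p_y/p_x)² — independent of I — with the rest of income spent on y.
Plugging in: x* = (8·6.2/12)² = 17.0844.

x* = 17.0844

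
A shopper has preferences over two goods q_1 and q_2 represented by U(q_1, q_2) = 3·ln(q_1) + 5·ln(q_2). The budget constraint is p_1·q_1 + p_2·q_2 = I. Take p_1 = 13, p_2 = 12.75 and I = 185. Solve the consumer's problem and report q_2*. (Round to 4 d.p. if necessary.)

Tangency: MRS = (3/5)·q_2/q_1 = p_1/p_2.
Rearranging, p_2·q_2 = (5/3)·p_1·q_1. Substituting into the budget gives p_1·q_1·(1 + (5/3)) = I.
Demand: q_1*(p_1,p_2,I) = 0.375·I/p_1 and q_2* = 0.625·I/p_2.
At p_1=13, p_2=12.75, I=185: q_2* = 0.625·185/12.75 = 9.0686.

q_2* = 9.0686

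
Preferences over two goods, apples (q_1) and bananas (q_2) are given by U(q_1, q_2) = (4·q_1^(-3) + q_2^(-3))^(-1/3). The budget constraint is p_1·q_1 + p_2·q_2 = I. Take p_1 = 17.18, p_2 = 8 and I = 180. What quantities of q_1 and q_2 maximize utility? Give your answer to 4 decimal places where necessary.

From the CES first-order condition, 4·(q_2/q_1)^(4) = p_1/p_2.
Hence q_2/q_1 = ((1/4)·p_1/p_2)^(1/(4)), i.e. raised to the 0.25 power.
Substitute q_2 = (q_2/q_1)·q_1 into the budget: q_1* = I/(p_1 + p_2·(q_2/q_1)).
Numerically q_2/q_1 = 0.855989, so q_1* = 180/(17.18 + 8·0.855989) = 7.4913 and q_2* = 0.855989·7.4913 = 6.4125.

q_1* = 7.4913, q_2* = 6.4125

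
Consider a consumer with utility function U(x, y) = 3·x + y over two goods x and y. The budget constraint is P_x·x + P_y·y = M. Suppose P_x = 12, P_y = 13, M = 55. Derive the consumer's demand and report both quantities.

Linear utility — the consumer picks whichever good has higher MU/price: 3/12 = 0.25 vs 1/13 = 0.0769.
x gives more utility per dollar, so spend all income on x: x* = M/P_x, y* = 0.
Numerically: x* = 4.5833, y* = 0.

x* = 4.5833, y* = 0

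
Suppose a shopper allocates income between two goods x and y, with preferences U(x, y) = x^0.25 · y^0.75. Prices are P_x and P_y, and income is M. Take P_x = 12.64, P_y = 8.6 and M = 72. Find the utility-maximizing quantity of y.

Tangency: MRS = (1/3)·y/x = P_x/P_y.
So 0.25·P_y·y = 0.75·P_x·x; combined with the budget, a share 0.25 of income goes to x.
Demand: x*(P_x,P_y,M) = 0.25·M/P_x and y* = 0.75·M/P_y.
At P_x=12.64, P_y=8.6, M=72: y* = 0.75·72/8.6 = 6.2791.

y* = 6.2791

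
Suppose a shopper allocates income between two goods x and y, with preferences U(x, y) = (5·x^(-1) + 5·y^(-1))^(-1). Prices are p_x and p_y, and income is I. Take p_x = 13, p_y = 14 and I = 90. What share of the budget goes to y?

share on y = 0.5093

Numerically y/x = 0.963624, so x* = 90/(13 + 14·0.963624) = 3.3974 and y* = 0.963624·3.3974 = 3.2738.
Expenditure on y: 14·3.2738 = 45.8336; share = 0.5093.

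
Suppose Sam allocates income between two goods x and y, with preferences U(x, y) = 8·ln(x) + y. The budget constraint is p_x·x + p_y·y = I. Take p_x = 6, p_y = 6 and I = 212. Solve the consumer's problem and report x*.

x* = 8

Set MRS = p_x/p_y: (8/x)/1 = p_x/p_y.
So x*(p_x,p_y) = 8·p_y/p_x, independent of income; and y* = (I − 8·p_y)/p_y.
At the given prices: x* = 8·6/6 = 8.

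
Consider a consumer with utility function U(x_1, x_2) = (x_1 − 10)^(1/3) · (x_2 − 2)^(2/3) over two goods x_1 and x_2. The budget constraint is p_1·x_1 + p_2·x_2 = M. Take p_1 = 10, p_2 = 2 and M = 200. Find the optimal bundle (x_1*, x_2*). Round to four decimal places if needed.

After buying the subsistence bundle (10, 2), a share 1/3 of the remaining income goes to x_1: x_1* = 10 + 1/3·(M − 10p_1 − 2p_2)/p_1.
Discretionary income = 200 − 10·10 − 2·2 = 96; x_1* = 10 + 1/3·96/10 = 13.2; x_2* = 2 + 2/3·96/2 = 34.

x_1* = 13.2, x_2* = 34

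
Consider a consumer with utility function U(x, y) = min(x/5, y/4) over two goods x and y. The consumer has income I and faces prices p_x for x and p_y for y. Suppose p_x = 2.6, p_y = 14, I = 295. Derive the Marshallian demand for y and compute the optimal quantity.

With perfect complements, no substitution: consume in ratio x:y = 5:4.
Budget: p_x·x + p_y·(4/5)·x = I, so (5·p_x + 4·p_y)·x = 5·I.
Demand: x*(p_x,p_y,I) = 5·I/(5·p_x + 4·p_y), y* = 4·I/(5·p_x + 4·p_y).
Here 5·2.6 + 4·14 = 69, giving y* = 17.1014.

y* = 17.1014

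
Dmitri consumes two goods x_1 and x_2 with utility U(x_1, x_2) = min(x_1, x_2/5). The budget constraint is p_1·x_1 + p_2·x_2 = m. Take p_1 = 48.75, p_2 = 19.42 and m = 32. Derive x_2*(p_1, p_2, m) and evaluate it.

Demand: x_1*(p_1,p_2,m) = m/(p_1 + 5·p_2), x_2* = 5·m/(p_1 + 5·p_2).
Here 48.75 + 5·19.42 = 145.85, giving x_2* = 1.097.

x_2* = 1.097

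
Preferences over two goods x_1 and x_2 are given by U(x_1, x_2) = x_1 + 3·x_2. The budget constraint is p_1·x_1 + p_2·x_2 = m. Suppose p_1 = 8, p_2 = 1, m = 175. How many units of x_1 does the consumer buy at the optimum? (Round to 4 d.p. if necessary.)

Perfect substitutes: compare marginal utility per dollar. 1/p_1 vs 3/p_2 → 0.125 vs 3.
x_2 gives more utility per dollar, so spend all income on x_2: x_2* = m/p_2, x_1* = 0.
Numerically: x_1* = 0, x_2* = 175.

x_1* = 0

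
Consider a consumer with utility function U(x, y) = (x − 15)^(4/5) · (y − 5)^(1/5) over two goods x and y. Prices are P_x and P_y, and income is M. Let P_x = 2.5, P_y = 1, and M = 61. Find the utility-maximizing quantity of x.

x* = 20.92

Let x' = x−15, y' = y−5. MRS = 4·y'/x' = P_x/P_y.
After buying the subsistence bundle (15, 5), a share 0.8 of the remaining income goes to x: x* = 15 + 0.8·(M − 15P_x − 5P_y)/P_x.
Discretionary income = 61 − 15·2.5 − 5·1 = 18.5; x* = 15 + 0.8·18.5/2.5 = 20.92.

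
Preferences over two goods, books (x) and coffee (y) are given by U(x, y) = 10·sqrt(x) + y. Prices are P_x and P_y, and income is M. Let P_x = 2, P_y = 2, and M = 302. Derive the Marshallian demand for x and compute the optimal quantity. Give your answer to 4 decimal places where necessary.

x* = 25

MU_x = 5/√x, MU_y = 1. Tangency: 5/√x = P_x/P_y.
Solve: √x = 5·P_y/P_x, so x*(P_x,P_y) = (5·P_y/P_x)², and y* = (M − P_x·x*)/P_y.
Plugging in: x* = (5·2/2)² = 25.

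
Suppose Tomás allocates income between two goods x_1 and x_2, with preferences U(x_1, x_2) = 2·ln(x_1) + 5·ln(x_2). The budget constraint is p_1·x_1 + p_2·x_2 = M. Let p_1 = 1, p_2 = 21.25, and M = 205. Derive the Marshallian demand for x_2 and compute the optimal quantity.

Demand: x_1*(p_1,p_2,M) = 2/7·M/p_1 and x_2* = 5/7·M/p_2.
At p_1=1, p_2=21.25, M=205: x_2* = 5/7·205/21.25 = 6.8908.

x_2* = 6.8908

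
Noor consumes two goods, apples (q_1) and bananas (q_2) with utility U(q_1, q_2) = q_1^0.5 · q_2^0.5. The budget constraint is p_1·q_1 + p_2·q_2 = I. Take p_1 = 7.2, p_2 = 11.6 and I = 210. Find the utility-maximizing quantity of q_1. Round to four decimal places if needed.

The MRS is q_2/q_1. Set MRS = p_1/p_2.
So 0.5·p_2·q_2 = 0.5·p_1·q_1; combined with the budget, a share 0.5 of income goes to q_1.
Demand: q_1*(p_1,p_2,I) = 0.5·I/p_1 and q_2* = 0.5·I/p_2.
At p_1=7.2, p_2=11.6, I=210: q_1* = 0.5·210/7.2 = 14.5833.

q_1* = 14.5833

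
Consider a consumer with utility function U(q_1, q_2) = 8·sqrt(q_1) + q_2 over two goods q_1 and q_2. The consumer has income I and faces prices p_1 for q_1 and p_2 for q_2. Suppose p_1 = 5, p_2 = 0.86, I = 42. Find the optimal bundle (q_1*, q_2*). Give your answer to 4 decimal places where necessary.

q_1* = 0.4733, q_2* = 46.0852

Set MRS = p_1/p_2: 4·q_1^(−1/2) = p_1/p_2.
Thus q_1* = (4·p_2/p_1)² — independent of I — with the rest of income spent on q_2.
Plugging in: q_1* = (4·0.86/5)² = 0.4733, q_2* = 46.0852.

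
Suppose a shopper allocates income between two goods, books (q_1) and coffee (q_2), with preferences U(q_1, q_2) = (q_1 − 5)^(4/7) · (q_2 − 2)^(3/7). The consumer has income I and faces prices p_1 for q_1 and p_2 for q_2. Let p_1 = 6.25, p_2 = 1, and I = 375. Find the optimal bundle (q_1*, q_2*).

q_1* = 36.2457, q_2* = 148.4643

MRS = (4/3)·(q_2−2)/(q_1−5). Tangency with p_1/p_2 gives q_2−2 = (3/4)·(p_1/p_2)·(q_1−5).
After buying the subsistence bundle (5, 2), a share 4/7 of the remaining income goes to q_1: q_1* = 5 + 4/7·(I − 5p_1 − 2p_2)/p_1.
Discretionary income = 375 − 5·6.25 − 2·1 = 341.75; q_1* = 5 + 4/7·341.75/6.25 = 36.2457; q_2* = 2 + 3/7·341.75/1 = 148.4643.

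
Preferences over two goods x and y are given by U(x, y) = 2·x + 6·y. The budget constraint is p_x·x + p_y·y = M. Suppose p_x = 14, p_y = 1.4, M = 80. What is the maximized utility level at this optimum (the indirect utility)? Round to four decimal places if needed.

V = 342.8571

Linear utility — the consumer picks whichever good has higher MU/price: 2/14 = 0.1429 vs 6/1.4 = 4.2857.
y gives more utility per dollar, so spend all income on y: y* = M/p_y, x* = 0.
Numerically: x* = 0, y* = 57.1429.
Utility at the optimum: U(0, 57.1429) = 342.8571.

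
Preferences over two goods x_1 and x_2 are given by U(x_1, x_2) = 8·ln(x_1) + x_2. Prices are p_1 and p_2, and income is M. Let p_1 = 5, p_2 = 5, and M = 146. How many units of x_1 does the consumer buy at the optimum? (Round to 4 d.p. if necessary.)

x_1* = 8

Set MRS = p_1/p_2: (8/x_1)/1 = p_1/p_2.
So x_1*(p_1,p_2) = 8·p_2/p_1, independent of income; and x_2* = (M − 8·p_2)/p_2.
At the given prices: x_1* = 8·5/5 = 8.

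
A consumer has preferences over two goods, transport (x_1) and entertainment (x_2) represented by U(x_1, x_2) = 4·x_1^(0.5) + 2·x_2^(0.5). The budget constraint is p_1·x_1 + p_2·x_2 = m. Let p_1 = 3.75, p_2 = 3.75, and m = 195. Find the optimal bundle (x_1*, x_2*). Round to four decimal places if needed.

x_1* = 41.6, x_2* = 10.4

MU_x_1 ∝ 4·x_1^(-0.5), MU_x_2 ∝ 2·x_2^(-0.5), so MRS = 2·(x_2/x_1)^(0.5) = p_1/p_2.
Solve for the ratio: x_2/x_1 = [(1/2)·p_1/p_2]^(2).
With the ratio pinned down, the budget gives x_1* = m/(p_1 + p_2·(x_2/x_1)) and x_2* = (x_2/x_1)·x_1*.
Numerically x_2/x_1 = 0.25, so x_1* = 195/(3.75 + 3.75·0.25) = 41.6 and x_2* = 0.25·41.6 = 10.4.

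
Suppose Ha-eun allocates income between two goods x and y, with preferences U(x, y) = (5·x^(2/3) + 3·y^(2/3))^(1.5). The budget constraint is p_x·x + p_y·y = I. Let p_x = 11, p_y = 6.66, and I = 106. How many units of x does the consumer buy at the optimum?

x* = 6.0635

MU_x ∝ 5·x^(-1/3), MU_y ∝ 3·y^(-1/3), so MRS = (5/3)·(y/x)^(1/3) = p_x/p_y.
Solve for the ratio: y/x = [(3/5)·p_x/p_y]^(3).
Substitute y = (y/x)·x into the budget: x* = I/(p_x + p_y·(y/x)).
Numerically y/x = 0.973216, so x* = 106/(11 + 6.66·0.973216) = 6.0635.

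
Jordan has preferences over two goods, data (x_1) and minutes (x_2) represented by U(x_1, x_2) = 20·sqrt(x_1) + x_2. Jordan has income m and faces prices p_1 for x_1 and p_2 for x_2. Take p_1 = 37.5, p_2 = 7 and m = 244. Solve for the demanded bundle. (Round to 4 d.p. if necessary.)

x_1* = 3.4844, x_2* = 16.1905

MU_x_1 = 10/√x_1, MU_x_2 = 1. Tangency: 10/√x_1 = p_1/p_2.
Thus x_1* = (10·p_2/p_1)² — independent of m — with the rest of income spent on x_2.
Plugging in: x_1* = (10·7/37.5)² = 3.4844, x_2* = 16.1905.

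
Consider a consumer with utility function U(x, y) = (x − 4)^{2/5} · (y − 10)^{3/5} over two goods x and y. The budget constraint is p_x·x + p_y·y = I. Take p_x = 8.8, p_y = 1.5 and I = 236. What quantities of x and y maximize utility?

After buying the subsistence bundle (4, 10), a share 0.4 of the remaining income goes to x: x* = 4 + 0.4·(I − 4p_x − 10p_y)/p_x.
Discretionary income = 236 − 4·8.8 − 10·1.5 = 185.8; x* = 4 + 0.4·185.8/8.8 = 12.4455; y* = 10 + 0.6·185.8/1.5 = 84.32.

x* = 12.4455, y* = 84.32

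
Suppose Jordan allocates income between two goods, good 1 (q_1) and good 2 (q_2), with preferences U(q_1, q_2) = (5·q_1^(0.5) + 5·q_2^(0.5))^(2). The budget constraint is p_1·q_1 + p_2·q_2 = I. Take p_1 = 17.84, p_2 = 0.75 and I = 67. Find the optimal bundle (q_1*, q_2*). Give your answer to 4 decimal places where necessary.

MU_q_1 ∝ 5·q_1^(-0.5), MU_q_2 ∝ 5·q_2^(-0.5), so MRS = (q_2/q_1)^(0.5) = p_1/p_2.
Solve for the ratio: q_2/q_1 = [p_1/p_2]^(2).
With the ratio pinned down, the budget gives q_1* = I/(p_1 + p_2·(q_2/q_1)) and q_2* = (q_2/q_1)·q_1*.
Numerically q_2/q_1 = 565.805511, so q_1* = 67/(17.84 + 0.75·565.805511) = 0.1515 and q_2* = 565.805511·0.1515 = 85.7292.

q_1* = 0.1515, q_2* = 85.7292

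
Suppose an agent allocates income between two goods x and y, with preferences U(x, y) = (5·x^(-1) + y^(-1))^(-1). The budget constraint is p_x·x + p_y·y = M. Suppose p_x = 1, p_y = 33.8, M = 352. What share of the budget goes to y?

Numerically y/x = 0.076923, so x* = 352/(1 + 33.8·0.076923) = 97.7778 and y* = 0.076923·97.7778 = 7.5214.
Expenditure on y: 33.8·7.5214 = 254.2222; share = 0.7222.

share on y = 0.7222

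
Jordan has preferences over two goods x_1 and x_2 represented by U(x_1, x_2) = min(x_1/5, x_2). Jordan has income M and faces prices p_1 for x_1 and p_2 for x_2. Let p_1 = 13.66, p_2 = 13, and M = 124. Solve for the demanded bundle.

Leontief preferences: the optimum is at the kink where x_1/5 = x_2/1, i.e. x_2 = (1/5)·x_1.
Budget: p_1·x_1 + p_2·(1/5)·x_1 = M, so (5·p_1 + p_2)·x_1 = 5·M.
Demand: x_1*(p_1,p_2,M) = 5·M/(5·p_1 + p_2), x_2* = M/(5·p_1 + p_2).
Here 5·13.66 + 13 = 81.3, giving x_1* = 7.6261 and x_2* = 1.5252.

x_1* = 7.6261, x_2* = 1.5252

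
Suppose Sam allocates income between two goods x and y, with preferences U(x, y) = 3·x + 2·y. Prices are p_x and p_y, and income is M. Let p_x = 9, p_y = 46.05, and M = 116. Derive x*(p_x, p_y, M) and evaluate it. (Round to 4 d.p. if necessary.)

x gives more utility per dollar, so spend all income on x: x* = M/p_x, y* = 0.
Numerically: x* = 12.8889, y* = 0.

x* = 12.8889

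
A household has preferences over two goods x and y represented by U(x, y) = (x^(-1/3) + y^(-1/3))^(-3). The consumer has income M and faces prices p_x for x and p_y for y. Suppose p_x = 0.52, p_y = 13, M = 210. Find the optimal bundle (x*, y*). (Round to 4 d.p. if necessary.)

x* = 124.7953, y* = 11.162

MU_x ∝ x^(-4/3), MU_y ∝ y^(-4/3), so MRS = (y/x)^(4/3) = p_x/p_y.
Hence y/x = (p_x/p_y)^(1/(4/3)), i.e. raised to the 0.75 power.
With the ratio pinned down, the budget gives x* = M/(p_x + p_y·(y/x)) and y* = (y/x)·x*.
Numerically y/x = 0.089443, so x* = 210/(0.52 + 13·0.089443) = 124.7953 and y* = 0.089443·124.7953 = 11.162.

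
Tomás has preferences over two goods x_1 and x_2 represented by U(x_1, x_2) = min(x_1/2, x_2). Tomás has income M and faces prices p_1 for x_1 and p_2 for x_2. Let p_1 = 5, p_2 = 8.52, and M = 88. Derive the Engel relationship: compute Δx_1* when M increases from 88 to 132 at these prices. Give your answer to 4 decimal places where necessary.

With perfect complements, no substitution: consume in ratio x_1:x_2 = 2:1.
Budget: p_1·x_1 + p_2·(1/2)·x_1 = M, so (2·p_1 + p_2)·x_1 = 2·M.
Demand: x_1*(p_1,p_2,M) = 2·M/(2·p_1 + p_2), x_2* = M/(2·p_1 + p_2).
Here 2·5 + 8.52 = 18.52, giving x_1* = 9.5032.
At M' = 132: x_1* = 14.2549. Change: 14.2549 − 9.5032 = 4.7516.

Δx_1* = 4.7516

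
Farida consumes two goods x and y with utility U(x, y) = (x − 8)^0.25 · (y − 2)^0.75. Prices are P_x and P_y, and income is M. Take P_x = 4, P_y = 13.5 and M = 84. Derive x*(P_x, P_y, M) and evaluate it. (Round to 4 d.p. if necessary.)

x* = 9.5625

After buying the subsistence bundle (8, 2), a share 0.25 of the remaining income goes to x: x* = 8 + 0.25·(M − 8P_x − 2P_y)/P_x.
Discretionary income = 84 − 8·4 − 2·13.5 = 25; x* = 8 + 0.25·25/4 = 9.5625.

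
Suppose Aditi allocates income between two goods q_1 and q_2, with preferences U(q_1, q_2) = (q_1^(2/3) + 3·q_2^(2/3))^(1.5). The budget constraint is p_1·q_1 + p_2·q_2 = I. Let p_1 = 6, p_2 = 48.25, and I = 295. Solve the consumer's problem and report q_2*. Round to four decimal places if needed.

From the CES first-order condition, (1/3)·(q_2/q_1)^(1/3) = p_1/p_2.
Hence q_2/q_1 = (3·p_1/p_2)^(1/(1/3)), i.e. raised to the 3 power.
Substitute q_2 = (q_2/q_1)·q_1 into the budget: q_1* = I/(p_1 + p_2·(q_2/q_1)).
Numerically q_2/q_1 = 0.051919, so q_1* = 295/(6 + 48.25·0.051919) = 34.6851 and q_2* = 0.051919·34.6851 = 1.8008.

q_2* = 1.8008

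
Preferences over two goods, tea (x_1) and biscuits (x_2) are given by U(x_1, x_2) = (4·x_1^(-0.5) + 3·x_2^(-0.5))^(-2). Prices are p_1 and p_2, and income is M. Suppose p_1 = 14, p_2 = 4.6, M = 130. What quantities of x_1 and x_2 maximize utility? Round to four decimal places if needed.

With the ratio pinned down, the budget gives x_1* = M/(p_1 + p_2·(x_2/x_1)) and x_2* = (x_2/x_1)·x_1*.
Numerically x_2/x_1 = 1.733622, so x_1* = 130/(14 + 4.6·1.733622) = 5.9159 and x_2* = 1.733622·5.9159 = 10.2559.

x_1* = 5.9159, x_2* = 10.2559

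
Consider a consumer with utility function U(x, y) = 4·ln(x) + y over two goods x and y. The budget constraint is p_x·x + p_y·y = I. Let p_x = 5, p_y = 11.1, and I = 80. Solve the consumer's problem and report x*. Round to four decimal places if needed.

MU_x = 4/x, MU_y = 1. Tangency: 4/x = p_x/p_y.
So x*(p_x,p_y) = 4·p_y/p_x, independent of income; and y* = (I − 4·p_y)/p_y.
At the given prices: x* = 4·11.1/5 = 8.88.

x* = 8.88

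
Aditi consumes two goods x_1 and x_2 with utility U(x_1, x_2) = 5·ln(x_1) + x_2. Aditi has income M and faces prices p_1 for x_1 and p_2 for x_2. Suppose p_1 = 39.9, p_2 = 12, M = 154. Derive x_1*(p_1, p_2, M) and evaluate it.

x_1* = 1.5038

MU_x_1 = 5/x_1, MU_x_2 = 1. Tangency: 5/x_1 = p_1/p_2.
So x_1*(p_1,p_2) = 5·p_2/p_1, independent of income; and x_2* = (M − 5·p_2)/p_2.
At the given prices: x_1* = 5·12/39.9 = 1.5038.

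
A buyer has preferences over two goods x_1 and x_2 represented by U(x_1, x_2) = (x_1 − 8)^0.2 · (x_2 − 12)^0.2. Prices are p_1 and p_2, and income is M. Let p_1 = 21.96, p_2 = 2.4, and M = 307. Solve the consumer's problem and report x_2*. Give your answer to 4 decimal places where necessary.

MRS = (x_2−12)/(x_1−8). Tangency with p_1/p_2 gives x_2−12 = (p_1/p_2)·(x_1−8).
Substituting into the budget: x_1* = 8 + 0.5·(M − 8·p_1 − 12·p_2)/p_1, and x_2* = 12 + 0.5·(…)/p_2.
Discretionary income = 307 − 8·21.96 − 12·2.4 = 102.52; x_2* = 12 + 0.5·102.52/2.4 = 33.3583.

x_2* = 33.3583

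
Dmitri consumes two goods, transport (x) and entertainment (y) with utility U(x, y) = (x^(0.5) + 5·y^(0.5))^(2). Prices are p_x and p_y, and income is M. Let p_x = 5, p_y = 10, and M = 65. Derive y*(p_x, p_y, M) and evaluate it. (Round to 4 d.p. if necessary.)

Substitute y = (y/x)·x into the budget: x* = M/(p_x + p_y·(y/x)).
Numerically y/x = 6.25, so x* = 65/(5 + 10·6.25) = 0.963 and y* = 6.25·0.963 = 6.0185.

y* = 6.0185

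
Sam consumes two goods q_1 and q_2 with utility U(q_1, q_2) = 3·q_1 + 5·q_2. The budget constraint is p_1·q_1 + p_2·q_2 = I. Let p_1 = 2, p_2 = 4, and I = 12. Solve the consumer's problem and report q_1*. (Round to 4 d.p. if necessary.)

Perfect substitutes: compare marginal utility per dollar. 3/p_1 vs 5/p_2 → 1.5 vs 1.25.
q_1 gives more utility per dollar, so spend all income on q_1: q_1* = I/p_1, q_2* = 0.
Numerically: q_1* = 6, q_2* = 0.

q_1* = 6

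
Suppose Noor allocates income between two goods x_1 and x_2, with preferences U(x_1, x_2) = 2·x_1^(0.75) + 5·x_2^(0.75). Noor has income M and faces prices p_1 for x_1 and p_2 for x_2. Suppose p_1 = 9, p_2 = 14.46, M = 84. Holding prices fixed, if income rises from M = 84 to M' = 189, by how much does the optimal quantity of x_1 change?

MRS = MU_x_1/MU_x_2 = (2/5)·(x_2/x_1)^(0.25). Set equal to p_1/p_2.
Hence x_2/x_1 = ((5/2)·p_1/p_2)^(1/(0.25)), i.e. raised to the 4 power.
With the ratio pinned down, the budget gives x_1* = M/(p_1 + p_2·(x_2/x_1)) and x_2* = (x_2/x_1)·x_1*.
Numerically x_2/x_1 = 5.86215, so x_1* = 84/(9 + 14.46·5.86215) = 0.8958.
At M' = 189: x_1* = 2.0156. Change: 2.0156 − 0.8958 = 1.1198.

Δx_1* = 1.1198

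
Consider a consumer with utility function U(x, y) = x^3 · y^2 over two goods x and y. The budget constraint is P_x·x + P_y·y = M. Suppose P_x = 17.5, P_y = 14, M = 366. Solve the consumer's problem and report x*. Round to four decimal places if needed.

The MRS is (3/2)·y/x. Set MRS = P_x/P_y.
Rearranging, P_y·y = (2/3)·P_x·x. Substituting into the budget gives P_x·x·(1 + (2/3)) = M.
Demand: x*(P_x,P_y,M) = 0.6·M/P_x and y* = 0.4·M/P_y.
At P_x=17.5, P_y=14, M=366: x* = 0.6·366/17.5 = 12.5486.

x* = 12.5486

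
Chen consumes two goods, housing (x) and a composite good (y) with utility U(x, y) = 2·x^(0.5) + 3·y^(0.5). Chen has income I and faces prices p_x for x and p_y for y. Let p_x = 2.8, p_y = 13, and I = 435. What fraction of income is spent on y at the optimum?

MU_x ∝ 2·x^(-0.5), MU_y ∝ 3·y^(-0.5), so MRS = (2/3)·(y/x)^(0.5) = p_x/p_y.
Hence y/x = ((3/2)·p_x/p_y)^(1/(0.5)), i.e. raised to the 2 power.
With the ratio pinned down, the budget gives x* = I/(p_x + p_y·(y/x)) and y* = (y/x)·x*.
Numerically y/x = 0.104379, so x* = 435/(2.8 + 13·0.104379) = 104.6447 and y* = 0.104379·104.6447 = 10.9227.
Expenditure on y: 13·10.9227 = 141.9948; share = 0.3264.

share on y = 0.3264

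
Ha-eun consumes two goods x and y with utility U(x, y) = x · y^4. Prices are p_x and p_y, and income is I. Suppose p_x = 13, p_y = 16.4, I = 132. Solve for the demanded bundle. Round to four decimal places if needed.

Demand: x*(p_x,p_y,I) = 0.2·I/p_x and y* = 0.8·I/p_y.
At p_x=13, p_y=16.4, I=132: x* = 0.2·132/13 = 2.0308, y* = 6.439.

x* = 2.0308, y* = 6.439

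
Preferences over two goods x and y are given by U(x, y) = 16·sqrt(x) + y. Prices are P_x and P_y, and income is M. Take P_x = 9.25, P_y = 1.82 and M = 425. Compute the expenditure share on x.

Utility is quasi-linear in y; the FOC for x is 8/√x = P_x/P_y.
Solve: √x = 8·P_y/P_x, so x*(P_x,P_y) = (8·P_y/P_x)², and y* = (M − P_x·x*)/P_y.
Plugging in: x* = (8·1.82/9.25)² = 2.4776, y* = 220.9241.
Expenditure on x: 9.25·2.4776 = 22.9182; share = 0.0539.

share on x = 0.0539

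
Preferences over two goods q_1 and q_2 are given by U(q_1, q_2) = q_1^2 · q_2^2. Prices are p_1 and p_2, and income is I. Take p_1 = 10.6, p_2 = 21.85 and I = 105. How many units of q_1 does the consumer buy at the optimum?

q_1* = 4.9528

MU_q_1/MU_q_2 = (2·q_2)/(2·q_1); tangency sets this equal to p_1/p_2.
Rearranging, p_2·q_2 = p_1·q_1. Substituting into the budget gives p_1·q_1·(1 + 1) = I.
Demand: q_1*(p_1,p_2,I) = 0.5·I/p_1 and q_2* = 0.5·I/p_2.
At p_1=10.6, p_2=21.85, I=105: q_1* = 0.5·105/10.6 = 4.9528.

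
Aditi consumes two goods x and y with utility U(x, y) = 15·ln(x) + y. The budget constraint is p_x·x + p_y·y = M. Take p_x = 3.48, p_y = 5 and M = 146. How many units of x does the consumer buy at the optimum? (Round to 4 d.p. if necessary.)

MU_x = 15/x, MU_y = 1. Tangency: 15/x = p_x/p_y.
So x*(p_x,p_y) = 15·p_y/p_x, independent of income; and y* = (M − 15·p_y)/p_y.
At the given prices: x* = 15·5/3.48 = 21.5517.

x* = 21.5517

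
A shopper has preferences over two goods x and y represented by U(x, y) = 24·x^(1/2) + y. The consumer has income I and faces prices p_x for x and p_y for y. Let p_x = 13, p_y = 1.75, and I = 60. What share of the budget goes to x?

share on x = 0.5654

MU_x = 12/√x, MU_y = 1. Tangency: 12/√x = p_x/p_y.
Thus x* = (12·p_y/p_x)² — independent of I — with the rest of income spent on y.
Plugging in: x* = (12·1.75/13)² = 2.6095, y* = 14.9011.
Expenditure on x: 13·2.6095 = 33.9231; share = 0.5654.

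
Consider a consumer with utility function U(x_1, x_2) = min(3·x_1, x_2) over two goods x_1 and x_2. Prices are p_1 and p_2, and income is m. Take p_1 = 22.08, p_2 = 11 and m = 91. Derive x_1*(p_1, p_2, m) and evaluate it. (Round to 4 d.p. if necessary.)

Leontief preferences: the optimum is at the kink where x_1/1 = x_2/3, i.e. x_2 = 3·x_1.
Budget: p_1·x_1 + p_2·3·x_1 = m, so (p_1 + 3·p_2)·x_1 = m.
Demand: x_1*(p_1,p_2,m) = m/(p_1 + 3·p_2), x_2* = 3·m/(p_1 + 3·p_2).
Here 22.08 + 3·11 = 55.08, giving x_1* = 1.6521.

x_1* = 1.6521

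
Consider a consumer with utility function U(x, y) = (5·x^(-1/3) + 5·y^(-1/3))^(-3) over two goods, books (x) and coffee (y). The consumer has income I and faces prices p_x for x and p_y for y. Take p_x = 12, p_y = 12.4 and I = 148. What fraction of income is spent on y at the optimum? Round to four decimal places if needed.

share on y = 0.502

MU_x ∝ 5·x^(-4/3), MU_y ∝ 5·y^(-4/3), so MRS = (y/x)^(4/3) = p_x/p_y.
Hence y/x = (p_x/p_y)^(1/(4/3)), i.e. raised to the 0.75 power.
With the ratio pinned down, the budget gives x* = I/(p_x + p_y·(y/x)) and y* = (y/x)·x*.
Numerically y/x = 0.975708, so x* = 148/(12 + 12.4·0.975708) = 6.1414 and y* = 0.975708·6.1414 = 5.9922.
Expenditure on y: 12.4·5.9922 = 74.3033; share = 0.502.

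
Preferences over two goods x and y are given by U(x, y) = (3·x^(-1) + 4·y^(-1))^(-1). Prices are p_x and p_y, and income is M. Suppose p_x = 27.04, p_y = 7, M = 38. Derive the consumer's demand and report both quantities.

MU_x ∝ 3·x^(-2), MU_y ∝ 4·y^(-2), so MRS = (3/4)·(y/x)^(2) = p_x/p_y.
Hence y/x = ((4/3)·p_x/p_y)^(1/(2)), i.e. raised to the 0.5 power.
With the ratio pinned down, the budget gives x* = M/(p_x + p_y·(y/x)) and y* = (y/x)·x*.
Numerically y/x = 2.269466, so x* = 38/(27.04 + 7·2.269466) = 0.8852 and y* = 2.269466·0.8852 = 2.009.

x* = 0.8852, y* = 2.009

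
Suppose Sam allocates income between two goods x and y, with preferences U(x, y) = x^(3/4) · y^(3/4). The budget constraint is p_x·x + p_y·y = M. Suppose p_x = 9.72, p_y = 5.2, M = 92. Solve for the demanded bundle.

MU_x/MU_y = (0.75·y)/(0.75·x); tangency sets this equal to p_x/p_y.
So 0.75·p_y·y = 0.75·p_x·x; combined with the budget, a share 0.5 of income goes to x.
Demand: x*(p_x,p_y,M) = 0.5·M/p_x and y* = 0.5·M/p_y.
At p_x=9.72, p_y=5.2, M=92: x* = 0.5·92/9.72 = 4.7325, y* = 8.8462.

x* = 4.7325, y* = 8.8462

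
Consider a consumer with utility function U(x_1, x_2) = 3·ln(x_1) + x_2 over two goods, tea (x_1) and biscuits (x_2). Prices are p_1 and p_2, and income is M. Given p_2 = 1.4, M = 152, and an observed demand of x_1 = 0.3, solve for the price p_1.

p_1 = 14

MU_x_1 = 3/x_1, MU_x_2 = 1. Tangency: 3/x_1 = p_1/p_2.
So x_1*(p_1,p_2) = 3·p_2/p_1, independent of income; and x_2* = (M − 3·p_2)/p_2.
Set x_1* = 0.3 in the demand function and solve for p_1: p_1 = 14.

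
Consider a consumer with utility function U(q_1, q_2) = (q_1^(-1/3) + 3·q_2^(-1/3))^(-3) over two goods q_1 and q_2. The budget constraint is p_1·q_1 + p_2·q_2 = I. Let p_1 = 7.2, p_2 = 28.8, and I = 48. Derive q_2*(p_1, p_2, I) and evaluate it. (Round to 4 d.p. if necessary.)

q_2* = 1.2721

MRS = MU_q_1/MU_q_2 = (1/3)·(q_2/q_1)^(4/3). Set equal to p_1/p_2.
Solve for the ratio: q_2/q_1 = [3·p_1/p_2]^(0.75).
Substitute q_2 = (q_2/q_1)·q_1 into the budget: q_1* = I/(p_1 + p_2·(q_2/q_1)).
Numerically q_2/q_1 = 0.805927, so q_1* = 48/(7.2 + 28.8·0.805927) = 1.5784 and q_2* = 0.805927·1.5784 = 1.2721.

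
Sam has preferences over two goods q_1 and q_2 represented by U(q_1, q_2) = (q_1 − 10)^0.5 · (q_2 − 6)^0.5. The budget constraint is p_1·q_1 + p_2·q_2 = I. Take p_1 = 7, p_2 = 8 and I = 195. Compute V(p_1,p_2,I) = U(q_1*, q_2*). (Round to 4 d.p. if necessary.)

Let q_1' = q_1−10, q_2' = q_2−6. MRS = q_2'/q_1' = p_1/p_2.
After buying the subsistence bundle (10, 6), a share 0.5 of the remaining income goes to q_1: q_1* = 10 + 0.5·(I − 10p_1 − 6p_2)/p_1.
Discretionary income = 195 − 10·7 − 6·8 = 77; q_1* = 10 + 0.5·77/7 = 15.5; q_2* = 6 + 0.5·77/8 = 10.8125.
Utility at the optimum: U(15.5, 10.8125) = 5.1448.

V = 5.1448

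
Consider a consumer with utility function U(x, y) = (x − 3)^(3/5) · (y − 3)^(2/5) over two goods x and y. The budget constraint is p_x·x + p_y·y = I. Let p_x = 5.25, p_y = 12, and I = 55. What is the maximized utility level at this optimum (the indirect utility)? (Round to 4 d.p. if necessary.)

Let x' = x−3, y' = y−3. MRS = (3/2)·y'/x' = p_x/p_y.
Substituting into the budget: x* = 3 + 0.6·(I − 3·p_x − 3·p_y)/p_x, and y* = 3 + 0.4·(…)/p_y.
Discretionary income = 55 − 3·5.25 − 3·12 = 3.25; x* = 3 + 0.6·3.25/5.25 = 3.3714; y* = 3 + 0.4·3.25/12 = 3.1083.
Utility at the optimum: U(3.3714, 3.1083) = 0.2269.

V = 0.2269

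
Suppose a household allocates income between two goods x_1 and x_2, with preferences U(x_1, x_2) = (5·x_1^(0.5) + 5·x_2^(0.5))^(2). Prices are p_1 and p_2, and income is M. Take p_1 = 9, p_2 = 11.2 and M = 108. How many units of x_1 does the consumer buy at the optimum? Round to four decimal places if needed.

From the CES first-order condition, (x_2/x_1)^(0.5) = p_1/p_2.
Solve for the ratio: x_2/x_1 = [p_1/p_2]^(2).
With the ratio pinned down, the budget gives x_1* = M/(p_1 + p_2·(x_2/x_1)) and x_2* = (x_2/x_1)·x_1*.
Numerically x_2/x_1 = 0.645727, so x_1* = 108/(9 + 11.2·0.645727) = 6.6535.

x_1* = 6.6535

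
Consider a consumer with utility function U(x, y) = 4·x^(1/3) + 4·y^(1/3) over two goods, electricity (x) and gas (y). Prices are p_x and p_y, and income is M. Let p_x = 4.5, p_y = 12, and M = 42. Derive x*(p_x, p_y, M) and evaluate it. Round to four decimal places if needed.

x* = 5.7886

With the ratio pinned down, the budget gives x* = M/(p_x + p_y·(y/x)) and y* = (y/x)·x*.
Numerically y/x = 0.22964, so x* = 42/(4.5 + 12·0.22964) = 5.7886.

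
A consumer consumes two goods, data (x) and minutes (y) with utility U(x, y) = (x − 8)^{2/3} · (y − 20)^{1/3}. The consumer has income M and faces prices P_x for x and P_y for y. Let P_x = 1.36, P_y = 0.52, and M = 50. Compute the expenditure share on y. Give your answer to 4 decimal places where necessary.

share on y = 0.3995

Let x' = x−8, y' = y−20. MRS = 2·y'/x' = P_x/P_y.
Substituting into the budget: x* = 8 + 2/3·(M − 8·P_x − 20·P_y)/P_x, and y* = 20 + 1/3·(…)/P_y.
Discretionary income = 50 − 8·1.36 − 20·0.52 = 28.72; x* = 8 + 2/3·28.72/1.36 = 22.0784; y* = 20 + 1/3·28.72/0.52 = 38.4103.
Expenditure on y: 0.52·38.4103 = 19.9733; share = 0.3995.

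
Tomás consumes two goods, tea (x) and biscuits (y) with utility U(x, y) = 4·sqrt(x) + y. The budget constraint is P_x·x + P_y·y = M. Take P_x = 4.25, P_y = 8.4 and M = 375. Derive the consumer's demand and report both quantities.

Set MRS = P_x/P_y: 2·x^(−1/2) = P_x/P_y.
Solve: √x = 2·P_y/P_x, so x*(P_x,P_y) = (2·P_y/P_x)², and y* = (M − P_x·x*)/P_y.
Plugging in: x* = (2·8.4/4.25)² = 15.6257, y* = 36.737.

x* = 15.6257, y* = 36.737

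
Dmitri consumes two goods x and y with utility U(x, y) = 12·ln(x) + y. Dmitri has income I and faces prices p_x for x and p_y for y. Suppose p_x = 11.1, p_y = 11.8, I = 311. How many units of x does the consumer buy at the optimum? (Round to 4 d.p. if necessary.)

x* = 12.7568

Set MRS = p_x/p_y: (12/x)/1 = p_x/p_y.
So x*(p_x,p_y) = 12·p_y/p_x, independent of income; and y* = (I − 12·p_y)/p_y.
At the given prices: x* = 12·11.8/11.1 = 12.7568.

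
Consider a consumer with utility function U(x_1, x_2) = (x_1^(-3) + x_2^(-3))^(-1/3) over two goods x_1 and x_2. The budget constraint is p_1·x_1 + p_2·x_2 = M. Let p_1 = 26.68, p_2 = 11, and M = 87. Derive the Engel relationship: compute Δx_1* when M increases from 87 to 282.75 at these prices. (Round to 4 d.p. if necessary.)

From the CES first-order condition, (x_2/x_1)^(4) = p_1/p_2.
Hence x_2/x_1 = (p_1/p_2)^(1/(4)), i.e. raised to the 0.25 power.
With the ratio pinned down, the budget gives x_1* = M/(p_1 + p_2·(x_2/x_1)) and x_2* = (x_2/x_1)·x_1*.
Numerically x_2/x_1 = 1.247953, so x_1* = 87/(26.68 + 11·1.247953) = 2.1531.
At M' = 282.75: x_1* = 6.9975. Change: 6.9975 − 2.1531 = 4.8444.

Δx_1* = 4.8444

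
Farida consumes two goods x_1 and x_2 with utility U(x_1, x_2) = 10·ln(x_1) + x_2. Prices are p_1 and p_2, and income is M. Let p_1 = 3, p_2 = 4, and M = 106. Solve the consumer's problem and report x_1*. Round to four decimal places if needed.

x_1* = 13.3333

At the given prices: x_1* = 10·4/3 = 13.3333.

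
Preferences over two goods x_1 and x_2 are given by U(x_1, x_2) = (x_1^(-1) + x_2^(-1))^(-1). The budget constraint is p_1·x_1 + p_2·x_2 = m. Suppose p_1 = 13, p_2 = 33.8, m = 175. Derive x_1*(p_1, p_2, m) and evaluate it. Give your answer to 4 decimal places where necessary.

From the CES first-order condition, (x_2/x_1)^(2) = p_1/p_2.
Solve for the ratio: x_2/x_1 = [p_1/p_2]^(0.5).
With the ratio pinned down, the budget gives x_1* = m/(p_1 + p_2·(x_2/x_1)) and x_2* = (x_2/x_1)·x_1*.
Numerically x_2/x_1 = 0.620174, so x_1* = 175/(13 + 33.8·0.620174) = 5.1528.

x_1* = 5.1528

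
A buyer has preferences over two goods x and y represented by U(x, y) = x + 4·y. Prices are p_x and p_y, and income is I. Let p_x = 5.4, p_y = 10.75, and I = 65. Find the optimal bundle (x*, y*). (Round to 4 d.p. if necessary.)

x* = 0, y* = 6.0465

Perfect substitutes: compare marginal utility per dollar. 1/p_x vs 4/p_y → 0.1852 vs 0.3721.
y gives more utility per dollar, so spend all income on y: y* = I/p_y, x* = 0.
Numerically: x* = 0, y* = 6.0465.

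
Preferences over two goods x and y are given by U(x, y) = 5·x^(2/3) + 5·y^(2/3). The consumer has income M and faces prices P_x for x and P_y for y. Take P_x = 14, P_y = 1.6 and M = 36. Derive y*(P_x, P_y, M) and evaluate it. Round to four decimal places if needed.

MU_x ∝ 5·x^(-1/3), MU_y ∝ 5·y^(-1/3), so MRS = (y/x)^(1/3) = P_x/P_y.
Solve for the ratio: y/x = [P_x/P_y]^(3).
With the ratio pinned down, the budget gives x* = M/(P_x + P_y·(y/x)) and y* = (y/x)·x*.
Numerically y/x = 669.921875, so x* = 36/(14 + 1.6·669.921875) = 0.0332 and y* = 669.921875·0.0332 = 22.2099.

y* = 22.2099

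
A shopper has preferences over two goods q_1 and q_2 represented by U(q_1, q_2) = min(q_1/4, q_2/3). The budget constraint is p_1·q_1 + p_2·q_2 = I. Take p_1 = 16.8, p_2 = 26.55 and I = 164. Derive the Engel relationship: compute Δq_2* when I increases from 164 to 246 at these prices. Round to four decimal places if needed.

Δq_2* = 1.6752

Leontief preferences: the optimum is at the kink where q_1/4 = q_2/3, i.e. q_2 = (3/4)·q_1.
Budget: p_1·q_1 + p_2·(3/4)·q_1 = I, so (4·p_1 + 3·p_2)·q_1 = 4·I.
Demand: q_1*(p_1,p_2,I) = 4·I/(4·p_1 + 3·p_2), q_2* = 3·I/(4·p_1 + 3·p_2).
Here 4·16.8 + 3·26.55 = 146.85, giving q_2* = 3.3504.
At I' = 246: q_2* = 5.0255. Change: 5.0255 − 3.3504 = 1.6752.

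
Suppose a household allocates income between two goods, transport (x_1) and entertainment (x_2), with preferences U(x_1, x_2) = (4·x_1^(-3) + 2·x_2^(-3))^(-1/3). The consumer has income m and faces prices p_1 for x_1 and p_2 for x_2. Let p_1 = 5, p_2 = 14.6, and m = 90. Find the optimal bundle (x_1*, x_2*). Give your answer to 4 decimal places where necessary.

MRS = MU_x_1/MU_x_2 = 2·(x_2/x_1)^(4). Set equal to p_1/p_2.
Solve for the ratio: x_2/x_1 = [(1/2)·p_1/p_2]^(0.25).
Substitute x_2 = (x_2/x_1)·x_1 into the budget: x_1* = m/(p_1 + p_2·(x_2/x_1)).
Numerically x_2/x_1 = 0.643275, so x_1* = 90/(5 + 14.6·0.643275) = 6.2536 and x_2* = 0.643275·6.2536 = 4.0228.

x_1* = 6.2536, x_2* = 4.0228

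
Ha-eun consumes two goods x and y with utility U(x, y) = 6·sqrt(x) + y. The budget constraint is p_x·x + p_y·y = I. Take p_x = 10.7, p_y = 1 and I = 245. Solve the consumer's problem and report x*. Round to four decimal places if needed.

x* = 0.0786

Utility is quasi-linear in y; the FOC for x is 3/√x = p_x/p_y.
Thus x* = (3·p_y/p_x)² — independent of I — with the rest of income spent on y.
Plugging in: x* = (3·1/10.7)² = 0.0786.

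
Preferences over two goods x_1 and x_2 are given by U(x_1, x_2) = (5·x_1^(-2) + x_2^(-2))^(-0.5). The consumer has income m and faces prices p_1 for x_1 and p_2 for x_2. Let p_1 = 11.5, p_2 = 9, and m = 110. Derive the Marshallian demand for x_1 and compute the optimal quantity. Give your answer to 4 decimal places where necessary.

x_1* = 6.3911

From the CES first-order condition, 5·(x_2/x_1)^(3) = p_1/p_2.
Hence x_2/x_1 = ((1/5)·p_1/p_2)^(1/(3)), i.e. raised to the 1/3 power.
With the ratio pinned down, the budget gives x_1* = m/(p_1 + p_2·(x_2/x_1)) and x_2* = (x_2/x_1)·x_1*.
Numerically x_2/x_1 = 0.634593, so x_1* = 110/(11.5 + 9·0.634593) = 6.3911.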